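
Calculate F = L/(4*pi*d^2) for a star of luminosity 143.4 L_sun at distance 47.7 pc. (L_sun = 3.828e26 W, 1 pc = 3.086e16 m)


F = L / (4*pi*d^2) = 5.489e+28 / (4*pi*(1.472e+18)^2) = 2.016e-09

2.016e-09 W/m^2


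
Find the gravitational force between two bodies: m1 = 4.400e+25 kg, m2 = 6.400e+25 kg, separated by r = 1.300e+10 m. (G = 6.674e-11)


F = G*m1*m2/r^2 = 6.674e-11 * 4.400e+25 * 6.400e+25 / (1.300e+10)^2 = 6.674e-11 * 2.816e+51 / 1.690e+20 = 1.112e+21

1.112e+21 N


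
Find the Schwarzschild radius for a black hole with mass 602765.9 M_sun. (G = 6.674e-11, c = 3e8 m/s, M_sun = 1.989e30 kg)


M = 602765.9 * 1.989e30 kg = 1.198901375e+36 kg. rs = 2GM/c^2 = 2 * 6.674e-11 * 1.198901375e+36 / (3e8)^2 = 1.778e+09

1.778e+09 m


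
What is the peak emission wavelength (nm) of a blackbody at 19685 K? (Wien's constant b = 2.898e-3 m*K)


lam_max = b / T = 2.898e-3 / 19685 = 1.472e-07 m = 147.2187 nm

147.2187 nm


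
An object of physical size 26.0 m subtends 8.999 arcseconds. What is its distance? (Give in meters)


D = size / theta_rad, theta_rad = 8.999 * pi/(180*3600) = 4.363e-05, D = 595942.3227

595942.3227 m


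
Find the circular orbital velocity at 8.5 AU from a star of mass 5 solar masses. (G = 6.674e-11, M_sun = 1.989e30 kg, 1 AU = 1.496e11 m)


v = sqrt(GM/r) = sqrt(6.674e-11 * 9.945e+30 / 1.272e+12) = 22846.5294

22846.5294 m/s


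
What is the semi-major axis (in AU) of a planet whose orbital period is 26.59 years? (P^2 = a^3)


a = P^(2/3) = 26.59^(2/3) = 8.9087

8.9087 AU


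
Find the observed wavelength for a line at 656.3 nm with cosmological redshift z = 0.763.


lam_obs = lam_emit * (1 + z) = 656.3 * (1 + 0.763) = 1157.0569

1157.0569 nm


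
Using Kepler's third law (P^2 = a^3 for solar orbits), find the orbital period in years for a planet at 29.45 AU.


P = a^(3/2) = 29.45^1.5 = 159.8188

159.8188 years


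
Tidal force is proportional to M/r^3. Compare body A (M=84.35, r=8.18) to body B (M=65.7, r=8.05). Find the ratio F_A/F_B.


Ratio = (M1/r1^3) / (M2/r2^3) = (84.35/8.18^3) / (65.7/8.05^3) = 1.2236

1.2236


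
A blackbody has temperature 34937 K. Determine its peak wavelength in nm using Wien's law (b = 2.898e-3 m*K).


lam_max = b / T = 2.898e-3 / 34937 = 8.295e-08 m = 82.9493 nm

82.9493 nm


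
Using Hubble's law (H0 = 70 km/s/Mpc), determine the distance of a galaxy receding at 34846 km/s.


d = v / H0 = 34846 / 70 = 497.8

497.8 Mpc


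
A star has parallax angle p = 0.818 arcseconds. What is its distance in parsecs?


d = 1/p = 1/0.818 = 1.2225

1.2225 pc


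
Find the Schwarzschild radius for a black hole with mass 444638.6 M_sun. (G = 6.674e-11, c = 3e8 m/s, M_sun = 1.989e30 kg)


M = 444638.6 * 1.989e30 kg = 8.843861754e+35 kg. rs = 2GM/c^2 = 2 * 6.674e-11 * 8.843861754e+35 / (3e8)^2 = 1.312e+09

1.312e+09 m


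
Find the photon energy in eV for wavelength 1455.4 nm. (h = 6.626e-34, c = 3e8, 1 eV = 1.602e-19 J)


E = hc/lambda = 6.626e-34 * 3e8 / 1.455e-06 = 1.366e-19 J = 0.8526 eV

0.8526 eV


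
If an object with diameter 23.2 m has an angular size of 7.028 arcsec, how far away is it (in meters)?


D = size / theta_rad, theta_rad = 7.028 * pi/(180*3600) = 3.407e-05, D = 680896.9131

680896.9131 m


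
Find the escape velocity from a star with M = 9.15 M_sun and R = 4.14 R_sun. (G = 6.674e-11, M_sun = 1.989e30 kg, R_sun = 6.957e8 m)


M = 9.15 * 1.989e30 kg = 1.819935e+31 kg; R = 4.14 * 6.957e8 m = 2.880198e+09 m. v_esc = sqrt(2GM/R) = sqrt(2 * 6.674e-11 * 1.819935e+31 / 2.880198e+09) = 918385.1767

918385.1767 m/s


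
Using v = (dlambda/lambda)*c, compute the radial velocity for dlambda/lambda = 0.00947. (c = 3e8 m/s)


v = (dlambda/lambda) * c = 0.00947 * 3e8 = 2.841e+06

2.841e+06 m/s


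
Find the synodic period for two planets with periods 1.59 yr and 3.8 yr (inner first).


1/P_syn = |1/P1 - 1/P2| = |1/1.59 - 1/3.8| => P_syn = 2.7339

2.7339 years


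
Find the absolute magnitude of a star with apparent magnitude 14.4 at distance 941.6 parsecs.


M = m - 5*log10(d) + 5 = 14.4 - 5*log10(941.6) + 5 = 4.5307

4.5307


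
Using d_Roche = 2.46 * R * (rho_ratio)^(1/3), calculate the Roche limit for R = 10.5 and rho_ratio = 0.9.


d_Roche = 2.46 * 10.5 * 0.9^(1/3) = 24.9386

24.9386


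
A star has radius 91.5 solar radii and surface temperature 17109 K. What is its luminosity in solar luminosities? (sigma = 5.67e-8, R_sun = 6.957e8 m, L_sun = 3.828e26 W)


R = 91.5 * 6.957e8 m = 6.365655e+10 m. L = 4*pi*R^2*sigma*T^4 = 4*pi*(6.365655e+10)^2 * 5.67e-8 * 17109^4 = 2.473874266e+32 W. L/L_sun = 2.473874266e+32 / 3.828e26 = 646257.6453

646257.6453 L_sun


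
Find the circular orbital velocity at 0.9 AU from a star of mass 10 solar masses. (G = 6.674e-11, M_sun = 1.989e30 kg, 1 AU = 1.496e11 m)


v = sqrt(GM/r) = sqrt(6.674e-11 * 1.989e+31 / 1.346e+11) = 99294.0994

99294.0994 m/s


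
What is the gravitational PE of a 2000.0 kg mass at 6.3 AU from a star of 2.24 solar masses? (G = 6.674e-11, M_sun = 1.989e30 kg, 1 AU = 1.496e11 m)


M = 2.24 * 1.989e30 kg = 4.45536e+30 kg; r = 6.3 AU * 1.496e11 m/AU = 9.4248e+11 m. U = -GM*m/r = -(6.674e-11 * 4.45536e+30 * 2000.0) / 9.4248e+11 = -6.310e+11

-6.310e+11 J


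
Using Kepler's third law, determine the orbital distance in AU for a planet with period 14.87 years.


a = P^(2/3) = 14.87^(2/3) = 6.047

6.047 AU


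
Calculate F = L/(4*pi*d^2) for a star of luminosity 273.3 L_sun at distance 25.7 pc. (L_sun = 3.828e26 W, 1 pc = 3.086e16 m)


F = L / (4*pi*d^2) = 1.046e+29 / (4*pi*(7.931e+17)^2) = 1.324e-08

1.324e-08 W/m^2


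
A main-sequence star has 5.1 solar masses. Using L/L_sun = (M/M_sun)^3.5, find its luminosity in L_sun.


L/L_sun = (M/M_sun)^3.5 = 5.1^3.5 = 299.5681

299.5681 L_sun


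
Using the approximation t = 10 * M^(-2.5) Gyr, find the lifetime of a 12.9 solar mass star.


t = 10 * M^(-2.5) = 10 * 12.9^(-2.5) = 0.0167

0.0167 Gyr


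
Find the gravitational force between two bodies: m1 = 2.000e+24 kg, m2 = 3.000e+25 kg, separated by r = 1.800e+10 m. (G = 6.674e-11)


F = G*m1*m2/r^2 = 6.674e-11 * 2.000e+24 * 3.000e+25 / (1.800e+10)^2 = 6.674e-11 * 6.000e+49 / 3.240e+20 = 1.236e+19

1.236e+19 N


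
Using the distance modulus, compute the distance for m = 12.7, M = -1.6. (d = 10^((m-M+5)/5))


d = 10^((m - M + 5)/5) = 10^((12.7 - -1.6 + 5)/5) = 7244.3596

7244.3596 pc


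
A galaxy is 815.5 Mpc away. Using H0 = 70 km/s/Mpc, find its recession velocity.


v = H0 * d = 70 * 815.5 = 57085.0

57085.0 km/s


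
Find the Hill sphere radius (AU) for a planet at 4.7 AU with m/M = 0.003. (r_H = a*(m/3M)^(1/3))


r_H = a * (m/3M)^(1/3) = 4.7 * (0.003/3)^(1/3) = 0.47

0.47 AU


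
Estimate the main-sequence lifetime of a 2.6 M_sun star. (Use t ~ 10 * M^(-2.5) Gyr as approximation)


t = 10 * M^(-2.5) = 10 * 2.6^(-2.5) = 0.9174

0.9174 Gyr


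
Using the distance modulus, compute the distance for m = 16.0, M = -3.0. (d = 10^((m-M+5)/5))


d = 10^((m - M + 5)/5) = 10^((16.0 - -3.0 + 5)/5) = 63095.7344

63095.7344 pc


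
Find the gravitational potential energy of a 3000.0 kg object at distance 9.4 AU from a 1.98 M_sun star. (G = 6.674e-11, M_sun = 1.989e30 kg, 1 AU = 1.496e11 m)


M = 1.98 * 1.989e30 kg = 3.93822e+30 kg; r = 9.4 AU * 1.496e11 m/AU = 1.40624e+12 m. U = -GM*m/r = -(6.674e-11 * 3.93822e+30 * 3000.0) / 1.40624e+12 = -5.607e+11

-5.607e+11 J


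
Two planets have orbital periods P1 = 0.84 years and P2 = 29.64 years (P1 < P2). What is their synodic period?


1/P_syn = |1/P1 - 1/P2| = |1/0.84 - 1/29.64| => P_syn = 0.8645

0.8645 years


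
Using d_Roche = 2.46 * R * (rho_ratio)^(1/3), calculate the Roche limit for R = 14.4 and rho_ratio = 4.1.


d_Roche = 2.46 * 14.4 * 4.1^(1/3) = 56.6968

56.6968


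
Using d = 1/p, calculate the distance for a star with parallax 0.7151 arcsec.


d = 1/p = 1/0.7151 = 1.3984

1.3984 pc


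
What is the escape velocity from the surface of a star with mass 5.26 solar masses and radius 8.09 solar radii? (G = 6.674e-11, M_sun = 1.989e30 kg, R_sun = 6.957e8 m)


M = 5.26 * 1.989e30 kg = 1.046214e+31 kg; R = 8.09 * 6.957e8 m = 5.628213e+09 m. v_esc = sqrt(2GM/R) = sqrt(2 * 6.674e-11 * 1.046214e+31 / 5.628213e+09) = 498118.9915

498118.9915 m/s


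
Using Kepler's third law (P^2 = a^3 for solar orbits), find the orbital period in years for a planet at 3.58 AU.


P = a^(3/2) = 3.58^1.5 = 6.7737

6.7737 years


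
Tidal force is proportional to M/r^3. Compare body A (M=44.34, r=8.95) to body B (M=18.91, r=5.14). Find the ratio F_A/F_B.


Ratio = (M1/r1^3) / (M2/r2^3) = (44.34/8.95^3) / (18.91/5.14^3) = 0.4441

0.4441


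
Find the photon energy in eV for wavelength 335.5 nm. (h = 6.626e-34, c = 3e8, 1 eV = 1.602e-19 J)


E = hc/lambda = 6.626e-34 * 3e8 / 3.355e-07 = 5.925e-19 J = 3.6984 eV

3.6984 eV


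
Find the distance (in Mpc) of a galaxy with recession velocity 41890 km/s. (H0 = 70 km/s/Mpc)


d = v / H0 = 41890 / 70 = 598.4286

598.4286 Mpc


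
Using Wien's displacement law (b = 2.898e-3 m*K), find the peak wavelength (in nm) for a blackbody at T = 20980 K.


lam_max = b / T = 2.898e-3 / 20980 = 1.381e-07 m = 138.1316 nm

138.1316 nm


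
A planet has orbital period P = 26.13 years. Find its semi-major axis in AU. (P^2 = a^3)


a = P^(2/3) = 26.13^(2/3) = 8.8056

8.8056 AU


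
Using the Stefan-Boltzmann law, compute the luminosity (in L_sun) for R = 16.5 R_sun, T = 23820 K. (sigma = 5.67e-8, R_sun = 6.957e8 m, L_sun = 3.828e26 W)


R = 16.5 * 6.957e8 m = 1.147905e+10 m. L = 4*pi*R^2*sigma*T^4 = 4*pi*(1.147905e+10)^2 * 5.67e-8 * 23820^4 = 3.022538536e+31 W. L/L_sun = 3.022538536e+31 / 3.828e26 = 78958.6869

78958.6869 L_sun


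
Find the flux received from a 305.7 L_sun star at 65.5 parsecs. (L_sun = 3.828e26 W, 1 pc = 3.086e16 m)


F = L / (4*pi*d^2) = 1.170e+29 / (4*pi*(2.021e+18)^2) = 2.279e-09

2.279e-09 W/m^2


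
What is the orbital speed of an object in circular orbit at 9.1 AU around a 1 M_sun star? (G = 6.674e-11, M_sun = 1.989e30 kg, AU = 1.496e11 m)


v = sqrt(GM/r) = sqrt(6.674e-11 * 1.989e+30 / 1.361e+12) = 9874.702

9874.702 m/s


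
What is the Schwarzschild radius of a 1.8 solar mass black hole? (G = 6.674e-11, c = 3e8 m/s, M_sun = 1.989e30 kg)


M = 1.8 * 1.989e30 kg = 3.5802e+30 kg. rs = 2GM/c^2 = 2 * 6.674e-11 * 3.5802e+30 / (3e8)^2 = 5309.8344

5309.8344 m


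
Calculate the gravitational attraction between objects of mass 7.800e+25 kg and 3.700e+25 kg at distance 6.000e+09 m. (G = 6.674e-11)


F = G*m1*m2/r^2 = 6.674e-11 * 7.800e+25 * 3.700e+25 / (6.000e+09)^2 = 6.674e-11 * 2.886e+51 / 3.600e+19 = 5.350e+21

5.350e+21 N


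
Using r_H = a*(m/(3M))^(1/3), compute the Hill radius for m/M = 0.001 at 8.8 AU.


r_H = a * (m/3M)^(1/3) = 8.8 * (0.001/3)^(1/3) = 0.6102

0.6102 AU


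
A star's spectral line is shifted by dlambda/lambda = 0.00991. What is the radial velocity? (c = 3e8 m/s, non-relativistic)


v = (dlambda/lambda) * c = 0.00991 * 3e8 = 2.973e+06

2.973e+06 m/s


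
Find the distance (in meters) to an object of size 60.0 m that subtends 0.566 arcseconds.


D = size / theta_rad, theta_rad = 0.566 * pi/(180*3600) = 2.744e-06, D = 2.187e+07

2.187e+07 m


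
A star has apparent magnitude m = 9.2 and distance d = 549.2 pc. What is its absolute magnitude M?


M = m - 5*log10(d) + 5 = 9.2 - 5*log10(549.2) + 5 = 0.5013

0.5013


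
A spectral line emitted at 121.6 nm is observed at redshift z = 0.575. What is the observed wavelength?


lam_obs = lam_emit * (1 + z) = 121.6 * (1 + 0.575) = 191.52

191.52 nm


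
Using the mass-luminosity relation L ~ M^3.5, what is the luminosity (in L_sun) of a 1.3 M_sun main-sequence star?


L/L_sun = (M/M_sun)^3.5 = 1.3^3.5 = 2.505

2.505 L_sun


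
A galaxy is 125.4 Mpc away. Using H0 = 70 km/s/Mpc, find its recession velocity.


v = H0 * d = 70 * 125.4 = 8778.0

8778.0 km/s


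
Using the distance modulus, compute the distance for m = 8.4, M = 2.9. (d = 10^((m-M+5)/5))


d = 10^((m - M + 5)/5) = 10^((8.4 - 2.9 + 5)/5) = 125.8925

125.8925 pc


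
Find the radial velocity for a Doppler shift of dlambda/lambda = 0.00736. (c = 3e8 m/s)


v = (dlambda/lambda) * c = 0.00736 * 3e8 = 2.208e+06

2.208e+06 m/s


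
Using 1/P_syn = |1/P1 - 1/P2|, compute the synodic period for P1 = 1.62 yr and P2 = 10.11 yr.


1/P_syn = |1/P1 - 1/P2| = |1/1.62 - 1/10.11| => P_syn = 1.9291

1.9291 years


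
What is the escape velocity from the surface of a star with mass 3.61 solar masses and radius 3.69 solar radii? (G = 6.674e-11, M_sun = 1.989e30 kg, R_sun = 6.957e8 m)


M = 3.61 * 1.989e30 kg = 7.18029e+30 kg; R = 3.69 * 6.957e8 m = 2.567133e+09 m. v_esc = sqrt(2GM/R) = sqrt(2 * 6.674e-11 * 7.18029e+30 / 2.567133e+09) = 611019.2696

611019.2696 m/s


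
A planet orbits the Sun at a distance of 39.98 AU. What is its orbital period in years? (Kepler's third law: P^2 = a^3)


P = a^(3/2) = 39.98^1.5 = 252.7925

252.7925 years


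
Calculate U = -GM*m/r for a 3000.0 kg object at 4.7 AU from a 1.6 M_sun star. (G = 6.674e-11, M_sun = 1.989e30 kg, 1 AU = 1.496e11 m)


M = 1.6 * 1.989e30 kg = 3.1824e+30 kg; r = 4.7 AU * 1.496e11 m/AU = 7.0312e+11 m. U = -GM*m/r = -(6.674e-11 * 3.1824e+30 * 3000.0) / 7.0312e+11 = -9.062e+11

-9.062e+11 J


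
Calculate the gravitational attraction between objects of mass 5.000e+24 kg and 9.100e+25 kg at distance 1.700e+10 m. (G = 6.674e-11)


F = G*m1*m2/r^2 = 6.674e-11 * 5.000e+24 * 9.100e+25 / (1.700e+10)^2 = 6.674e-11 * 4.550e+50 / 2.890e+20 = 1.051e+20

1.051e+20 N


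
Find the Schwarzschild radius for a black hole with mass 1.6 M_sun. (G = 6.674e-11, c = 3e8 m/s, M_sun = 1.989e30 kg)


M = 1.6 * 1.989e30 kg = 3.1824e+30 kg. rs = 2GM/c^2 = 2 * 6.674e-11 * 3.1824e+30 / (3e8)^2 = 4719.8528

4719.8528 m


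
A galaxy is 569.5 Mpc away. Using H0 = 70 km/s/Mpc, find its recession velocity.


v = H0 * d = 70 * 569.5 = 39865.0

39865.0 km/s


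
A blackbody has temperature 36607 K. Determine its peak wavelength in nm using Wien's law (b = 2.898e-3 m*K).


lam_max = b / T = 2.898e-3 / 36607 = 7.917e-08 m = 79.1652 nm

79.1652 nm


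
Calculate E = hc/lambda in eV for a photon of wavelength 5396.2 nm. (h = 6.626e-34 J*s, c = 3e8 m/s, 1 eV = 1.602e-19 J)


E = hc/lambda = 6.626e-34 * 3e8 / 5.396e-06 = 3.684e-20 J = 0.2299 eV

0.2299 eV


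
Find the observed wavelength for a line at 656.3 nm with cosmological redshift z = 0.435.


lam_obs = lam_emit * (1 + z) = 656.3 * (1 + 0.435) = 941.7905

941.7905 nm


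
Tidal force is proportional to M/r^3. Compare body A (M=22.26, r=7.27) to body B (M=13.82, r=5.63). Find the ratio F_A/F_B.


Ratio = (M1/r1^3) / (M2/r2^3) = (22.26/7.27^3) / (13.82/5.63^3) = 0.7481

0.7481


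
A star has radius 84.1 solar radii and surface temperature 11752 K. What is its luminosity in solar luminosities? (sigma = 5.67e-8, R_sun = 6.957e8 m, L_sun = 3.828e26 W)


R = 84.1 * 6.957e8 m = 5.850837e+10 m. L = 4*pi*R^2*sigma*T^4 = 4*pi*(5.850837e+10)^2 * 5.67e-8 * 11752^4 = 4.652389344e+31 W. L/L_sun = 4.652389344e+31 / 3.828e26 = 121535.7718

121535.7718 L_sun


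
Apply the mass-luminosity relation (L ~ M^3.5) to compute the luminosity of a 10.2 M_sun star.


L/L_sun = (M/M_sun)^3.5 = 10.2^3.5 = 3389.2266

3389.2266 L_sun


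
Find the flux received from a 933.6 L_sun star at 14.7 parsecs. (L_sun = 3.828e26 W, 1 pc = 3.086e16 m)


F = L / (4*pi*d^2) = 3.574e+29 / (4*pi*(4.536e+17)^2) = 1.382e-07

1.382e-07 W/m^2


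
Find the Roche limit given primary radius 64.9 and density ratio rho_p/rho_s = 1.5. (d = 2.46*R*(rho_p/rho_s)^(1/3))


d_Roche = 2.46 * 64.9 * 1.5^(1/3) = 182.7582

182.7582


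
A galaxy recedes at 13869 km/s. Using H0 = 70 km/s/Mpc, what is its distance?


d = v / H0 = 13869 / 70 = 198.1286

198.1286 Mpc


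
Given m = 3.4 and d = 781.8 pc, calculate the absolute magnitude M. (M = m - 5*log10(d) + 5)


M = m - 5*log10(d) + 5 = 3.4 - 5*log10(781.8) + 5 = -6.0655

-6.0655


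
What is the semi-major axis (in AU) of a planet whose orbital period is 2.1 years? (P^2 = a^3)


a = P^(2/3) = 2.1^(2/3) = 1.6399

1.6399 AU


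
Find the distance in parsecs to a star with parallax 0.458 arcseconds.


d = 1/p = 1/0.458 = 2.1834

2.1834 pc


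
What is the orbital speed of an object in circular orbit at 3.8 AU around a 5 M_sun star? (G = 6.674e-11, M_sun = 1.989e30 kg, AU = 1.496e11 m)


v = sqrt(GM/r) = sqrt(6.674e-11 * 9.945e+30 / 5.685e+11) = 34169.443

34169.443 m/s


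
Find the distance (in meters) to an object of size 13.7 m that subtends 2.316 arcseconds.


D = size / theta_rad, theta_rad = 2.316 * pi/(180*3600) = 1.123e-05, D = 1.220e+06

1.220e+06 m


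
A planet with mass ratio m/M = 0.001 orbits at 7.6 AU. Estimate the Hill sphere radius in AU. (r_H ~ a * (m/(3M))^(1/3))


r_H = a * (m/3M)^(1/3) = 7.6 * (0.001/3)^(1/3) = 0.527

0.527 AU


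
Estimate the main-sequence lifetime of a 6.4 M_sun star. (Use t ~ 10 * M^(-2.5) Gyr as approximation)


t = 10 * M^(-2.5) = 10 * 6.4^(-2.5) = 0.0965

0.0965 Gyr


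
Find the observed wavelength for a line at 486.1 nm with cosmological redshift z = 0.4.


lam_obs = lam_emit * (1 + z) = 486.1 * (1 + 0.4) = 680.54

680.54 nm


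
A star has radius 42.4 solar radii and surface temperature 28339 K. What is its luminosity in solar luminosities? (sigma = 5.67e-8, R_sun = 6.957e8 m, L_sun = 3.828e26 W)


R = 42.4 * 6.957e8 m = 2.949768e+10 m. L = 4*pi*R^2*sigma*T^4 = 4*pi*(2.949768e+10)^2 * 5.67e-8 * 28339^4 = 3.998588638e+32 W. L/L_sun = 3.998588638e+32 / 3.828e26 = 1.045e+06

1.045e+06 L_sun


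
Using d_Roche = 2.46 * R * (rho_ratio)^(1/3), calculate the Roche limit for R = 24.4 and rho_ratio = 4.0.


d_Roche = 2.46 * 24.4 * 4.0^(1/3) = 95.2822

95.2822


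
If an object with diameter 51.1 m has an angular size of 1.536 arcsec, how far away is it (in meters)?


D = size / theta_rad, theta_rad = 1.536 * pi/(180*3600) = 7.447e-06, D = 6.862e+06

6.862e+06 m


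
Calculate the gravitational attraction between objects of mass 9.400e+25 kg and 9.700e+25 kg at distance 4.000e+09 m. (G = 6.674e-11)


F = G*m1*m2/r^2 = 6.674e-11 * 9.400e+25 * 9.700e+25 / (4.000e+09)^2 = 6.674e-11 * 9.118e+51 / 1.600e+19 = 3.803e+22

3.803e+22 N


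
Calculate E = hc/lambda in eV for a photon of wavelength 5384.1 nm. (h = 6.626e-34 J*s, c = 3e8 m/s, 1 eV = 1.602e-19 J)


E = hc/lambda = 6.626e-34 * 3e8 / 5.384e-06 = 3.692e-20 J = 0.2305 eV

0.2305 eV


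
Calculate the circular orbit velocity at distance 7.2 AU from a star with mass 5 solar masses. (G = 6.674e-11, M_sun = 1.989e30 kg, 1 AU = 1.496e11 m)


v = sqrt(GM/r) = sqrt(6.674e-11 * 9.945e+30 / 1.077e+12) = 24823.5249

24823.5249 m/s


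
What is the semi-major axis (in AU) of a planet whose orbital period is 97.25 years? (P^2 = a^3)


a = P^(2/3) = 97.25^(2/3) = 21.1475

21.1475 AU


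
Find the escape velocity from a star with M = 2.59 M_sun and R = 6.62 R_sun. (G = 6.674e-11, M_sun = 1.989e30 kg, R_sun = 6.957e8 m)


M = 2.59 * 1.989e30 kg = 5.15151e+30 kg; R = 6.62 * 6.957e8 m = 4.605534e+09 m. v_esc = sqrt(2GM/R) = sqrt(2 * 6.674e-11 * 5.15151e+30 / 4.605534e+09) = 386398.4505

386398.4505 m/s


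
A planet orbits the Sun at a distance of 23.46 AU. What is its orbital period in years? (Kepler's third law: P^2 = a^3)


P = a^(3/2) = 23.46^1.5 = 113.6297

113.6297 years


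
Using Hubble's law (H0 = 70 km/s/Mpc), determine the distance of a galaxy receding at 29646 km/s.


d = v / H0 = 29646 / 70 = 423.5143

423.5143 Mpc


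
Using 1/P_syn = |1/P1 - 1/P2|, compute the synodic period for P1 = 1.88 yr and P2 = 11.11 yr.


1/P_syn = |1/P1 - 1/P2| = |1/1.88 - 1/11.11| => P_syn = 2.2629

2.2629 years


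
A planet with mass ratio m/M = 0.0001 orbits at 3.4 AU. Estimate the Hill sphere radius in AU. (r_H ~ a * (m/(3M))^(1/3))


r_H = a * (m/3M)^(1/3) = 3.4 * (0.0001/3)^(1/3) = 0.1094

0.1094 AU


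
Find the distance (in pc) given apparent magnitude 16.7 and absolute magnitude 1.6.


d = 10^((m - M + 5)/5) = 10^((16.7 - 1.6 + 5)/5) = 10471.2855

10471.2855 pc


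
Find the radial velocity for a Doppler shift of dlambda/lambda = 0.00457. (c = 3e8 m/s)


v = (dlambda/lambda) * c = 0.00457 * 3e8 = 1.371e+06

1.371e+06 m/s


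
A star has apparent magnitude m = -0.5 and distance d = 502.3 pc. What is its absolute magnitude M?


M = m - 5*log10(d) + 5 = -0.5 - 5*log10(502.3) + 5 = -9.0048

-9.0048


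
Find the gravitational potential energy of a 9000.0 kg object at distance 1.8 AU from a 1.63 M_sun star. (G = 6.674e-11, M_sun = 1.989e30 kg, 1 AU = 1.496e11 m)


M = 1.63 * 1.989e30 kg = 3.24207e+30 kg; r = 1.8 AU * 1.496e11 m/AU = 2.6928e+11 m. U = -GM*m/r = -(6.674e-11 * 3.24207e+30 * 9000.0) / 2.6928e+11 = -7.232e+12

-7.232e+12 J


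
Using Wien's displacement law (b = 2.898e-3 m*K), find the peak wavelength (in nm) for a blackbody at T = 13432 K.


lam_max = b / T = 2.898e-3 / 13432 = 2.158e-07 m = 215.7534 nm

215.7534 nm


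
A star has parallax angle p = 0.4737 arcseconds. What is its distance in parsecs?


d = 1/p = 1/0.4737 = 2.111

2.111 pc


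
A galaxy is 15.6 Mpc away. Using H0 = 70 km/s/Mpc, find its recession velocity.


v = H0 * d = 70 * 15.6 = 1092.0

1092.0 km/s


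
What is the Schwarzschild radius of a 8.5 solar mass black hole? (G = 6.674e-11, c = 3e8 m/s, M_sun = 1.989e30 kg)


M = 8.5 * 1.989e30 kg = 1.69065e+31 kg. rs = 2GM/c^2 = 2 * 6.674e-11 * 1.69065e+31 / (3e8)^2 = 25074.218

25074.218 m


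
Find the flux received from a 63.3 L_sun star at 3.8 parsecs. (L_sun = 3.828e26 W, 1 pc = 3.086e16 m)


F = L / (4*pi*d^2) = 2.423e+28 / (4*pi*(1.173e+17)^2) = 1.402e-07

1.402e-07 W/m^2


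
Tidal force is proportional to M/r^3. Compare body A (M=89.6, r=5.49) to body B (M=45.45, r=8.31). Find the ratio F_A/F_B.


Ratio = (M1/r1^3) / (M2/r2^3) = (89.6/5.49^3) / (45.45/8.31^3) = 6.8369

6.8369


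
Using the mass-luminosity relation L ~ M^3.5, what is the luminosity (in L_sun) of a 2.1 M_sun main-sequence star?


L/L_sun = (M/M_sun)^3.5 = 2.1^3.5 = 13.4205

13.4205 L_sun


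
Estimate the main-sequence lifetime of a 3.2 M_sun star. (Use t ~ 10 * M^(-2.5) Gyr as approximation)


t = 10 * M^(-2.5) = 10 * 3.2^(-2.5) = 0.5459

0.5459 Gyr


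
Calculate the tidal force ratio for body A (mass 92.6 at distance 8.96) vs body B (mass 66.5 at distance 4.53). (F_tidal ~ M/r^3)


Ratio = (M1/r1^3) / (M2/r2^3) = (92.6/8.96^3) / (66.5/4.53^3) = 0.18

0.18


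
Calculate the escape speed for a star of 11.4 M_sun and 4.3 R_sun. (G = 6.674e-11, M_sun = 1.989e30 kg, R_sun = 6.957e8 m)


M = 11.4 * 1.989e30 kg = 2.26746e+31 kg; R = 4.3 * 6.957e8 m = 2.99151e+09 m. v_esc = sqrt(2GM/R) = sqrt(2 * 6.674e-11 * 2.26746e+31 / 2.99151e+09) = 1.006e+06

1.006e+06 m/s


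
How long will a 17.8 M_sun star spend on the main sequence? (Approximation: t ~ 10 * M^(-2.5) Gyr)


t = 10 * M^(-2.5) = 10 * 17.8^(-2.5) = 0.0075

0.0075 Gyr


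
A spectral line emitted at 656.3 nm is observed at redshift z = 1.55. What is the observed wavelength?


lam_obs = lam_emit * (1 + z) = 656.3 * (1 + 1.55) = 1673.565

1673.565 nm


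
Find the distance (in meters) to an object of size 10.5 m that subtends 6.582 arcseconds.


D = size / theta_rad, theta_rad = 6.582 * pi/(180*3600) = 3.191e-05, D = 329045.9534

329045.9534 m


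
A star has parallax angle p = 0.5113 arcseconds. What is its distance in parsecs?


d = 1/p = 1/0.5113 = 1.9558

1.9558 pc


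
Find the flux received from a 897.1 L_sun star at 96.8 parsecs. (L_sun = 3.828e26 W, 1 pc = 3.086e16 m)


F = L / (4*pi*d^2) = 3.434e+29 / (4*pi*(2.987e+18)^2) = 3.062e-09

3.062e-09 W/m^2


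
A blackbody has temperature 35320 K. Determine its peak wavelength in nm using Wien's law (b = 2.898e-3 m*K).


lam_max = b / T = 2.898e-3 / 35320 = 8.205e-08 m = 82.0498 nm

82.0498 nm


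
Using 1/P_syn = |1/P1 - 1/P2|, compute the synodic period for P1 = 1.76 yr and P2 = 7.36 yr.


1/P_syn = |1/P1 - 1/P2| = |1/1.76 - 1/7.36| => P_syn = 2.3131

2.3131 years


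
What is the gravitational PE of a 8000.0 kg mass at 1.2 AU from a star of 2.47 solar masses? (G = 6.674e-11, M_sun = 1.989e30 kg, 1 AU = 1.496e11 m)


M = 2.47 * 1.989e30 kg = 4.91283e+30 kg; r = 1.2 AU * 1.496e11 m/AU = 1.7952e+11 m. U = -GM*m/r = -(6.674e-11 * 4.91283e+30 * 8000.0) / 1.7952e+11 = -1.461e+13

-1.461e+13 J


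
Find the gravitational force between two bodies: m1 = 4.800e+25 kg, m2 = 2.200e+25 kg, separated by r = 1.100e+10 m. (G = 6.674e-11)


F = G*m1*m2/r^2 = 6.674e-11 * 4.800e+25 * 2.200e+25 / (1.100e+10)^2 = 6.674e-11 * 1.056e+51 / 1.210e+20 = 5.825e+20

5.825e+20 N


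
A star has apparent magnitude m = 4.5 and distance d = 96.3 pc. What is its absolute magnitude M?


M = m - 5*log10(d) + 5 = 4.5 - 5*log10(96.3) + 5 = -0.4181

-0.4181


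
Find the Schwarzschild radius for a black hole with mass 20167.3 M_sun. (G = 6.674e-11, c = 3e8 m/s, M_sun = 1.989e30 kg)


M = 20167.3 * 1.989e30 kg = 4.01127597e+34 kg. rs = 2GM/c^2 = 2 * 6.674e-11 * 4.01127597e+34 / (3e8)^2 = 5.949e+07

5.949e+07 m


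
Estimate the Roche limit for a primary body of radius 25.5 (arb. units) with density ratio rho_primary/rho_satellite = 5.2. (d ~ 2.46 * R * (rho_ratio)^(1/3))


d_Roche = 2.46 * 25.5 * 5.2^(1/3) = 108.6784

108.6784


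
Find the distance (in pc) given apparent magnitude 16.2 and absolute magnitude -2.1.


d = 10^((m - M + 5)/5) = 10^((16.2 - -2.1 + 5)/5) = 45708.819

45708.819 pc


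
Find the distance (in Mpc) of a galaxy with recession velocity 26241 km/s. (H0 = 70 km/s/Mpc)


d = v / H0 = 26241 / 70 = 374.8714

374.8714 Mpc


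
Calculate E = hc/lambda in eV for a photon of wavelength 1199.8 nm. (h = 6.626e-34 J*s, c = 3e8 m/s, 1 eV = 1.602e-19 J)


E = hc/lambda = 6.626e-34 * 3e8 / 1.200e-06 = 1.657e-19 J = 1.0342 eV

1.0342 eV


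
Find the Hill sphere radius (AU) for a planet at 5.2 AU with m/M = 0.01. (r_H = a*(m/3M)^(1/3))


r_H = a * (m/3M)^(1/3) = 5.2 * (0.01/3)^(1/3) = 0.7768

0.7768 AU


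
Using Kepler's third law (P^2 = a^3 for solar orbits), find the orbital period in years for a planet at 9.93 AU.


P = a^(3/2) = 9.93^1.5 = 31.2913

31.2913 years


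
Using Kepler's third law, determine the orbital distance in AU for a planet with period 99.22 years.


a = P^(2/3) = 99.22^(2/3) = 21.4322

21.4322 AU


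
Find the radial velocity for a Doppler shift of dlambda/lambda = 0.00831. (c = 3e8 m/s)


v = (dlambda/lambda) * c = 0.00831 * 3e8 = 2.493e+06

2.493e+06 m/s


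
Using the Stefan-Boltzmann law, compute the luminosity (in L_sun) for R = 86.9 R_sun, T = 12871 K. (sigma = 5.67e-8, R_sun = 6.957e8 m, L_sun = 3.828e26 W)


R = 86.9 * 6.957e8 m = 6.045633e+10 m. L = 4*pi*R^2*sigma*T^4 = 4*pi*(6.045633e+10)^2 * 5.67e-8 * 12871^4 = 7.147030637e+31 W. L/L_sun = 7.147030637e+31 / 3.828e26 = 186704.0396

186704.0396 L_sun


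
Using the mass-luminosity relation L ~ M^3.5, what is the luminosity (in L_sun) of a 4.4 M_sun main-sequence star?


L/L_sun = (M/M_sun)^3.5 = 4.4^3.5 = 178.6835

178.6835 L_sun


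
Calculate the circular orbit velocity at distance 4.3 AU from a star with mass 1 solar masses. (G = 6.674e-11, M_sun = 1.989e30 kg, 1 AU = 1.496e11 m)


v = sqrt(GM/r) = sqrt(6.674e-11 * 1.989e+30 / 6.433e+11) = 14365.16

14365.16 m/s


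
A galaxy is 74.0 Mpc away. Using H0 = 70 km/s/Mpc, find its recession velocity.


v = H0 * d = 70 * 74.0 = 5180.0

5180.0 km/s


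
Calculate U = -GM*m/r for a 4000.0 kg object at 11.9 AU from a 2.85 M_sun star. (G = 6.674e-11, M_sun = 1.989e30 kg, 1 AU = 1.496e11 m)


M = 2.85 * 1.989e30 kg = 5.66865e+30 kg; r = 11.9 AU * 1.496e11 m/AU = 1.78024e+12 m. U = -GM*m/r = -(6.674e-11 * 5.66865e+30 * 4000.0) / 1.78024e+12 = -8.501e+11

-8.501e+11 J


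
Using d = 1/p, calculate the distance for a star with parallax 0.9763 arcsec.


d = 1/p = 1/0.9763 = 1.0243

1.0243 pc


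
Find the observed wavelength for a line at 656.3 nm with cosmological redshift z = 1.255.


lam_obs = lam_emit * (1 + z) = 656.3 * (1 + 1.255) = 1479.9565

1479.9565 nm


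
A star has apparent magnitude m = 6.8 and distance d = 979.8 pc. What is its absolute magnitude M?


M = m - 5*log10(d) + 5 = 6.8 - 5*log10(979.8) + 5 = -3.1557

-3.1557


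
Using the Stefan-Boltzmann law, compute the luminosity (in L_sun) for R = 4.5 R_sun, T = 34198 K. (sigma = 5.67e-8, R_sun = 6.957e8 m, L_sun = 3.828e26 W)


R = 4.5 * 6.957e8 m = 3.13065e+09 m. L = 4*pi*R^2*sigma*T^4 = 4*pi*(3.13065e+09)^2 * 5.67e-8 * 34198^4 = 9.551350647e+30 W. L/L_sun = 9.551350647e+30 / 3.828e26 = 24951.2817

24951.2817 L_sun


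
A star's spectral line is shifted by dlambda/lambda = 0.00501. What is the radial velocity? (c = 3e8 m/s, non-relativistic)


v = (dlambda/lambda) * c = 0.00501 * 3e8 = 1.503e+06

1.503e+06 m/s


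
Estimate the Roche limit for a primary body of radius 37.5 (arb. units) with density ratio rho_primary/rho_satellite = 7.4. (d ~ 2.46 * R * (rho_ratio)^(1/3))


d_Roche = 2.46 * 37.5 * 7.4^(1/3) = 179.7671

179.7671


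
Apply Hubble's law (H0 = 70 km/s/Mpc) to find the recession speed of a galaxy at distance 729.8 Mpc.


v = H0 * d = 70 * 729.8 = 51086.0

51086.0 km/s


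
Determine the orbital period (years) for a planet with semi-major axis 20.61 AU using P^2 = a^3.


P = a^(3/2) = 20.61^1.5 = 93.5658

93.5658 years


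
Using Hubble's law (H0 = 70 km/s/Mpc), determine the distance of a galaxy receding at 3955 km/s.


d = v / H0 = 3955 / 70 = 56.5

56.5 Mpc


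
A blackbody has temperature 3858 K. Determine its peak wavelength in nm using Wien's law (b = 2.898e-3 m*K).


lam_max = b / T = 2.898e-3 / 3858 = 7.512e-07 m = 751.1664 nm

751.1664 nm


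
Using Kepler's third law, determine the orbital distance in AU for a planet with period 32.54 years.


a = P^(2/3) = 32.54^(2/3) = 10.1924

10.1924 AU


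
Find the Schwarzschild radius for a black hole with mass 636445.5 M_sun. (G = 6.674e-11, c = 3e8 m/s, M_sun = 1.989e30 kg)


M = 636445.5 * 1.989e30 kg = 1.265890099e+36 kg. rs = 2GM/c^2 = 2 * 6.674e-11 * 1.265890099e+36 / (3e8)^2 = 1.877e+09

1.877e+09 m


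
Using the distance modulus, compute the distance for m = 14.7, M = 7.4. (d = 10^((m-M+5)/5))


d = 10^((m - M + 5)/5) = 10^((14.7 - 7.4 + 5)/5) = 288.4032

288.4032 pc


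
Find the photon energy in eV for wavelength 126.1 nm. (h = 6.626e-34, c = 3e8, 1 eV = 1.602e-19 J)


E = hc/lambda = 6.626e-34 * 3e8 / 1.261e-07 = 1.576e-18 J = 9.84 eV

9.84 eV


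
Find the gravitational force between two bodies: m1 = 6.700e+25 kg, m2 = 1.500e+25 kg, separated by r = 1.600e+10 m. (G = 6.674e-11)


F = G*m1*m2/r^2 = 6.674e-11 * 6.700e+25 * 1.500e+25 / (1.600e+10)^2 = 6.674e-11 * 1.005e+51 / 2.560e+20 = 2.620e+20

2.620e+20 N


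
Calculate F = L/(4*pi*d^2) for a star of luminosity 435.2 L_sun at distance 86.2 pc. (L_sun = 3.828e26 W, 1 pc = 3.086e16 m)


F = L / (4*pi*d^2) = 1.666e+29 / (4*pi*(2.660e+18)^2) = 1.873e-09

1.873e-09 W/m^2


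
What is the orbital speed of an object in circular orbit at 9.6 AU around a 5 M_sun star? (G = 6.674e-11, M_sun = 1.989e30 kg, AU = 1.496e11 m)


v = sqrt(GM/r) = sqrt(6.674e-11 * 9.945e+30 / 1.436e+12) = 21497.8031

21497.8031 m/s


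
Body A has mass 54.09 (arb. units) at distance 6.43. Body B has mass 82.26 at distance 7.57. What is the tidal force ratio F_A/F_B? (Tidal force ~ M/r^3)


Ratio = (M1/r1^3) / (M2/r2^3) = (54.09/6.43^3) / (82.26/7.57^3) = 1.073

1.073


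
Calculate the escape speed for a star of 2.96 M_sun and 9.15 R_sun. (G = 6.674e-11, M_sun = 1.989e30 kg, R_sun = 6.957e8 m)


M = 2.96 * 1.989e30 kg = 5.88744e+30 kg; R = 9.15 * 6.957e8 m = 6.365655e+09 m. v_esc = sqrt(2GM/R) = sqrt(2 * 6.674e-11 * 5.88744e+30 / 6.365655e+09) = 351357.9604

351357.9604 m/s


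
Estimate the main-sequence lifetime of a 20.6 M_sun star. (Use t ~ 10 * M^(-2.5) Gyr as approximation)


t = 10 * M^(-2.5) = 10 * 20.6^(-2.5) = 0.0052

0.0052 Gyr


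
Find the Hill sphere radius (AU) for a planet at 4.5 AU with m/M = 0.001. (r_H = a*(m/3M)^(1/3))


r_H = a * (m/3M)^(1/3) = 4.5 * (0.001/3)^(1/3) = 0.312

0.312 AU


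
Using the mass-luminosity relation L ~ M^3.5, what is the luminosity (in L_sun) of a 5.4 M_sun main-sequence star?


L/L_sun = (M/M_sun)^3.5 = 5.4^3.5 = 365.9133

365.9133 L_sun


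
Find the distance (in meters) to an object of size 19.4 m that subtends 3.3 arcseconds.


D = size / theta_rad, theta_rad = 3.3 * pi/(180*3600) = 1.600e-05, D = 1.213e+06

1.213e+06 m


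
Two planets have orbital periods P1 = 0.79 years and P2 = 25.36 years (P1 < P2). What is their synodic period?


1/P_syn = |1/P1 - 1/P2| = |1/0.79 - 1/25.36| => P_syn = 0.8154

0.8154 years


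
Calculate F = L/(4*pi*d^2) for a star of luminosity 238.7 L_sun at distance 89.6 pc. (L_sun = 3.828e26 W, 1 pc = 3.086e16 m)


F = L / (4*pi*d^2) = 9.137e+28 / (4*pi*(2.765e+18)^2) = 9.511e-10

9.511e-10 W/m^2


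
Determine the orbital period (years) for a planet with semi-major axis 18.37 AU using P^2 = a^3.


P = a^(3/2) = 18.37^1.5 = 78.7343

78.7343 years


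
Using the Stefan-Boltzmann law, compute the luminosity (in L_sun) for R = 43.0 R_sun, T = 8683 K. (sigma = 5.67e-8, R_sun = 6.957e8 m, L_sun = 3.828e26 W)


R = 43.0 * 6.957e8 m = 2.99151e+10 m. L = 4*pi*R^2*sigma*T^4 = 4*pi*(2.99151e+10)^2 * 5.67e-8 * 8683^4 = 3.624541235e+30 W. L/L_sun = 3.624541235e+30 / 3.828e26 = 9468.4985

9468.4985 L_sun


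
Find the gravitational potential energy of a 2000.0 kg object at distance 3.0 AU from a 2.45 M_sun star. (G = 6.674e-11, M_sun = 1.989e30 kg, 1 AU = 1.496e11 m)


M = 2.45 * 1.989e30 kg = 4.87305e+30 kg; r = 3.0 AU * 1.496e11 m/AU = 4.488e+11 m. U = -GM*m/r = -(6.674e-11 * 4.87305e+30 * 2000.0) / 4.488e+11 = -1.449e+12

-1.449e+12 J


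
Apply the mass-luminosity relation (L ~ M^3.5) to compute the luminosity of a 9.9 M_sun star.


L/L_sun = (M/M_sun)^3.5 = 9.9^3.5 = 3052.9745

3052.9745 L_sun


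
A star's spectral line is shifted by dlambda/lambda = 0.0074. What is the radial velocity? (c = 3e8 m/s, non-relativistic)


v = (dlambda/lambda) * c = 0.0074 * 3e8 = 2.220e+06

2.220e+06 m/s


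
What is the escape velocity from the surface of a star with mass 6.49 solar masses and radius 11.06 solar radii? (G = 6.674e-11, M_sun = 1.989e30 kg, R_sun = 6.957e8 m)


M = 6.49 * 1.989e30 kg = 1.290861e+31 kg; R = 11.06 * 6.957e8 m = 7.694442e+09 m. v_esc = sqrt(2GM/R) = sqrt(2 * 6.674e-11 * 1.290861e+31 / 7.694442e+09) = 473215.8404

473215.8404 m/s


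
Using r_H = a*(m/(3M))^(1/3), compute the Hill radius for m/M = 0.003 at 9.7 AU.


r_H = a * (m/3M)^(1/3) = 9.7 * (0.003/3)^(1/3) = 0.97

0.97 AU


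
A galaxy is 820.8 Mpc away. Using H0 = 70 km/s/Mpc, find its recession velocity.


v = H0 * d = 70 * 820.8 = 57456.0

57456.0 km/s


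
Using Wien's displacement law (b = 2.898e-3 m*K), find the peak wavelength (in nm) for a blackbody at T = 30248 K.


lam_max = b / T = 2.898e-3 / 30248 = 9.581e-08 m = 95.808 nm

95.808 nm


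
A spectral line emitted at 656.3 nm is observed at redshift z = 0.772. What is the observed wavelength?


lam_obs = lam_emit * (1 + z) = 656.3 * (1 + 0.772) = 1162.9636

1162.9636 nm


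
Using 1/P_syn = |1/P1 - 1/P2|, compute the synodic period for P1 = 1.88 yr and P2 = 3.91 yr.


1/P_syn = |1/P1 - 1/P2| = |1/1.88 - 1/3.91| => P_syn = 3.6211

3.6211 years


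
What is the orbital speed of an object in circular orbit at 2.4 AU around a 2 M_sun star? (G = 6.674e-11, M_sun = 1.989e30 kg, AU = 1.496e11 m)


v = sqrt(GM/r) = sqrt(6.674e-11 * 3.978e+30 / 3.590e+11) = 27192.809

27192.809 m/s


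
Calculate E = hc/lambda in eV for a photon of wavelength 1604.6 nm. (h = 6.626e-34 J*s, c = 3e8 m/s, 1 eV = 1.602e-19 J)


E = hc/lambda = 6.626e-34 * 3e8 / 1.605e-06 = 1.239e-19 J = 0.7733 eV

0.7733 eV


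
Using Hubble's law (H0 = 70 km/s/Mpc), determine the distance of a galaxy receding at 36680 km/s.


d = v / H0 = 36680 / 70 = 524.0

524.0 Mpc


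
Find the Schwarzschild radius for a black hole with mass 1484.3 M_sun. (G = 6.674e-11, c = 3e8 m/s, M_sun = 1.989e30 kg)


M = 1484.3 * 1.989e30 kg = 2.9522727e+33 kg. rs = 2GM/c^2 = 2 * 6.674e-11 * 2.9522727e+33 / (3e8)^2 = 4.379e+06

4.379e+06 m


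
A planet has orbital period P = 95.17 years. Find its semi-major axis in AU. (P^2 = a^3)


a = P^(2/3) = 95.17^(2/3) = 20.8449

20.8449 AU


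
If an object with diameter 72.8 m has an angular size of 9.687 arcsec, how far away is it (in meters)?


D = size / theta_rad, theta_rad = 9.687 * pi/(180*3600) = 4.696e-05, D = 1.550e+06

1.550e+06 m


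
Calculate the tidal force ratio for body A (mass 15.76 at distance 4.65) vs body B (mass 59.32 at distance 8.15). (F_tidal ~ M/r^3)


Ratio = (M1/r1^3) / (M2/r2^3) = (15.76/4.65^3) / (59.32/8.15^3) = 1.4304

1.4304


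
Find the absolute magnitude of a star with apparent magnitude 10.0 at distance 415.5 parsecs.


M = m - 5*log10(d) + 5 = 10.0 - 5*log10(415.5) + 5 = 1.9071

1.9071


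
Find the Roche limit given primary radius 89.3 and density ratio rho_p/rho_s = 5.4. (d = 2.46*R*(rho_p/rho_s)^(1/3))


d_Roche = 2.46 * 89.3 * 5.4^(1/3) = 385.4054

385.4054


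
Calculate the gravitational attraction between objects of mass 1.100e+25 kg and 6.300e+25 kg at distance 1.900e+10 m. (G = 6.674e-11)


F = G*m1*m2/r^2 = 6.674e-11 * 1.100e+25 * 6.300e+25 / (1.900e+10)^2 = 6.674e-11 * 6.930e+50 / 3.610e+20 = 1.281e+20

1.281e+20 N


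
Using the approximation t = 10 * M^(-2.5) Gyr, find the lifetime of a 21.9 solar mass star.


t = 10 * M^(-2.5) = 10 * 21.9^(-2.5) = 0.0045

0.0045 Gyr


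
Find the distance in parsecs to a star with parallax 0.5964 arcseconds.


d = 1/p = 1/0.5964 = 1.6767

1.6767 pc


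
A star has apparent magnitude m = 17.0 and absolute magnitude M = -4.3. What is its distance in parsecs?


d = 10^((m - M + 5)/5) = 10^((17.0 - -4.3 + 5)/5) = 181970.0859

181970.0859 pc


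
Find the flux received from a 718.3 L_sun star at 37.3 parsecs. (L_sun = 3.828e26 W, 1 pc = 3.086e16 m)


F = L / (4*pi*d^2) = 2.750e+29 / (4*pi*(1.151e+18)^2) = 1.651e-08

1.651e-08 W/m^2


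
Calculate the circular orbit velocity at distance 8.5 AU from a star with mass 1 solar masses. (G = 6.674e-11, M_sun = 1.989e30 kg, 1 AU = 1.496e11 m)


v = sqrt(GM/r) = sqrt(6.674e-11 * 1.989e+30 / 1.272e+12) = 10217.2785

10217.2785 m/s


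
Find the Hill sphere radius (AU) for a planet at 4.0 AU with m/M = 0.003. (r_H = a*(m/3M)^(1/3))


r_H = a * (m/3M)^(1/3) = 4.0 * (0.003/3)^(1/3) = 0.4

0.4 AU


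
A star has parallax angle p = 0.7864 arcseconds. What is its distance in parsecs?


d = 1/p = 1/0.7864 = 1.2716

1.2716 pc


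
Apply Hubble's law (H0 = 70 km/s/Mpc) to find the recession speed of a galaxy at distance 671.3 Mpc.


v = H0 * d = 70 * 671.3 = 46991.0

46991.0 km/s


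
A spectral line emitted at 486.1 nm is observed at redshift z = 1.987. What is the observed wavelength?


lam_obs = lam_emit * (1 + z) = 486.1 * (1 + 1.987) = 1451.9807

1451.9807 nm


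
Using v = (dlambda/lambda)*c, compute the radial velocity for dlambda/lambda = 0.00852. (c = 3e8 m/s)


v = (dlambda/lambda) * c = 0.00852 * 3e8 = 2.556e+06

2.556e+06 m/s


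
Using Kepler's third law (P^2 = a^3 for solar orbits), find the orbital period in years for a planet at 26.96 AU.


P = a^(3/2) = 26.96^1.5 = 139.9845

139.9845 years
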